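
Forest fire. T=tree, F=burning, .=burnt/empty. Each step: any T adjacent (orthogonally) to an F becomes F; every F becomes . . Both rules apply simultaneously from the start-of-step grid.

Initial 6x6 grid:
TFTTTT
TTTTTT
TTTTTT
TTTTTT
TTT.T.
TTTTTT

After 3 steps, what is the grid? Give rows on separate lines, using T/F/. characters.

Step 1: 3 trees catch fire, 1 burn out
  F.FTTT
  TFTTTT
  TTTTTT
  TTTTTT
  TTT.T.
  TTTTTT
Step 2: 4 trees catch fire, 3 burn out
  ...FTT
  F.FTTT
  TFTTTT
  TTTTTT
  TTT.T.
  TTTTTT
Step 3: 5 trees catch fire, 4 burn out
  ....FT
  ...FTT
  F.FTTT
  TFTTTT
  TTT.T.
  TTTTTT

....FT
...FTT
F.FTTT
TFTTTT
TTT.T.
TTTTTT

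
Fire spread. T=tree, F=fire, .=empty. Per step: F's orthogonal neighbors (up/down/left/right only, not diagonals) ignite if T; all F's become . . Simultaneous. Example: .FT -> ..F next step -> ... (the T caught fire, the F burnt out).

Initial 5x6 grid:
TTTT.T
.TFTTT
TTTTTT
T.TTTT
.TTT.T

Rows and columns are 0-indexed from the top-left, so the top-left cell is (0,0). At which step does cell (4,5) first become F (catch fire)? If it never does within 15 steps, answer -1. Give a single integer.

Step 1: cell (4,5)='T' (+4 fires, +1 burnt)
Step 2: cell (4,5)='T' (+6 fires, +4 burnt)
Step 3: cell (4,5)='T' (+6 fires, +6 burnt)
Step 4: cell (4,5)='T' (+6 fires, +6 burnt)
Step 5: cell (4,5)='T' (+1 fires, +6 burnt)
Step 6: cell (4,5)='F' (+1 fires, +1 burnt)
  -> target ignites at step 6
Step 7: cell (4,5)='.' (+0 fires, +1 burnt)
  fire out at step 7

6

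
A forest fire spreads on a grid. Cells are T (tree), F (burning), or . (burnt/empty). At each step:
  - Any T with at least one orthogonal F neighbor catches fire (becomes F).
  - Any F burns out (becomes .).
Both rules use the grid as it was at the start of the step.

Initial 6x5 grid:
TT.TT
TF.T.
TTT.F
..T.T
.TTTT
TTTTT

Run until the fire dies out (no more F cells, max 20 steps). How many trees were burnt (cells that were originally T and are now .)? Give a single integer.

Step 1: +4 fires, +2 burnt (F count now 4)
Step 2: +4 fires, +4 burnt (F count now 4)
Step 3: +3 fires, +4 burnt (F count now 3)
Step 4: +2 fires, +3 burnt (F count now 2)
Step 5: +2 fires, +2 burnt (F count now 2)
Step 6: +1 fires, +2 burnt (F count now 1)
Step 7: +1 fires, +1 burnt (F count now 1)
Step 8: +0 fires, +1 burnt (F count now 0)
Fire out after step 8
Initially T: 20, now '.': 27
Total burnt (originally-T cells now '.'): 17

Answer: 17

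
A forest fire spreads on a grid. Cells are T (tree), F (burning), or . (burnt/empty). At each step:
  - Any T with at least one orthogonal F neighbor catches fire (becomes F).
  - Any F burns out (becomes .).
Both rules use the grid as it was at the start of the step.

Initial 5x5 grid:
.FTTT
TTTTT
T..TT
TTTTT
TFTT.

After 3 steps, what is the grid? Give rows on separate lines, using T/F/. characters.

Step 1: 5 trees catch fire, 2 burn out
  ..FTT
  TFTTT
  T..TT
  TFTTT
  F.FT.
Step 2: 6 trees catch fire, 5 burn out
  ...FT
  F.FTT
  T..TT
  F.FTT
  ...F.
Step 3: 4 trees catch fire, 6 burn out
  ....F
  ...FT
  F..TT
  ...FT
  .....

....F
...FT
F..TT
...FT
.....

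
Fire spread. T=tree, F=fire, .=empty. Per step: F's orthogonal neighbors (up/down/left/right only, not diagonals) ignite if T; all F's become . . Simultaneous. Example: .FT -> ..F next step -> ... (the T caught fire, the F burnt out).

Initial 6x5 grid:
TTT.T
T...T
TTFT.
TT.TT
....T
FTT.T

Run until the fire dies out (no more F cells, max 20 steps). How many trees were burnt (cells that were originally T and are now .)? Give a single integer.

Step 1: +3 fires, +2 burnt (F count now 3)
Step 2: +4 fires, +3 burnt (F count now 4)
Step 3: +3 fires, +4 burnt (F count now 3)
Step 4: +2 fires, +3 burnt (F count now 2)
Step 5: +2 fires, +2 burnt (F count now 2)
Step 6: +1 fires, +2 burnt (F count now 1)
Step 7: +0 fires, +1 burnt (F count now 0)
Fire out after step 7
Initially T: 17, now '.': 28
Total burnt (originally-T cells now '.'): 15

Answer: 15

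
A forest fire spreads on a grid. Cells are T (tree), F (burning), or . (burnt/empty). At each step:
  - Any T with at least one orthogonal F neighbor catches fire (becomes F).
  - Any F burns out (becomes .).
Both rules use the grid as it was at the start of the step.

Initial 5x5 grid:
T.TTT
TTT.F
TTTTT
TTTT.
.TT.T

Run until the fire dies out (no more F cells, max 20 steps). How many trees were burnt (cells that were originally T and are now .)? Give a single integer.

Step 1: +2 fires, +1 burnt (F count now 2)
Step 2: +2 fires, +2 burnt (F count now 2)
Step 3: +3 fires, +2 burnt (F count now 3)
Step 4: +3 fires, +3 burnt (F count now 3)
Step 5: +4 fires, +3 burnt (F count now 4)
Step 6: +3 fires, +4 burnt (F count now 3)
Step 7: +1 fires, +3 burnt (F count now 1)
Step 8: +0 fires, +1 burnt (F count now 0)
Fire out after step 8
Initially T: 19, now '.': 24
Total burnt (originally-T cells now '.'): 18

Answer: 18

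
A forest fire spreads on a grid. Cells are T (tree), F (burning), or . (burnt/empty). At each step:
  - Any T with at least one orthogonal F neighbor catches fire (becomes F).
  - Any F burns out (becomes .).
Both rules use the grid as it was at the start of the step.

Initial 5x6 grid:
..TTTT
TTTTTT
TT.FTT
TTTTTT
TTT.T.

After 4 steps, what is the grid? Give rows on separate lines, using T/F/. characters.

Step 1: 3 trees catch fire, 1 burn out
  ..TTTT
  TTTFTT
  TT..FT
  TTTFTT
  TTT.T.
Step 2: 6 trees catch fire, 3 burn out
  ..TFTT
  TTF.FT
  TT...F
  TTF.FT
  TTT.T.
Step 3: 8 trees catch fire, 6 burn out
  ..F.FT
  TF...F
  TT....
  TF...F
  TTF.F.
Step 4: 5 trees catch fire, 8 burn out
  .....F
  F.....
  TF....
  F.....
  TF....

.....F
F.....
TF....
F.....
TF....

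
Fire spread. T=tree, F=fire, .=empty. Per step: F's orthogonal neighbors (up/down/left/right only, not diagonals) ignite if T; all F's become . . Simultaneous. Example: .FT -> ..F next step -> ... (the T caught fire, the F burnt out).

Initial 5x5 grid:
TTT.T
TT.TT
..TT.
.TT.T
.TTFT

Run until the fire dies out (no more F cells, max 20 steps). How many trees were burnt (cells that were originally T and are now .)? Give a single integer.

Step 1: +2 fires, +1 burnt (F count now 2)
Step 2: +3 fires, +2 burnt (F count now 3)
Step 3: +2 fires, +3 burnt (F count now 2)
Step 4: +1 fires, +2 burnt (F count now 1)
Step 5: +1 fires, +1 burnt (F count now 1)
Step 6: +1 fires, +1 burnt (F count now 1)
Step 7: +1 fires, +1 burnt (F count now 1)
Step 8: +0 fires, +1 burnt (F count now 0)
Fire out after step 8
Initially T: 16, now '.': 20
Total burnt (originally-T cells now '.'): 11

Answer: 11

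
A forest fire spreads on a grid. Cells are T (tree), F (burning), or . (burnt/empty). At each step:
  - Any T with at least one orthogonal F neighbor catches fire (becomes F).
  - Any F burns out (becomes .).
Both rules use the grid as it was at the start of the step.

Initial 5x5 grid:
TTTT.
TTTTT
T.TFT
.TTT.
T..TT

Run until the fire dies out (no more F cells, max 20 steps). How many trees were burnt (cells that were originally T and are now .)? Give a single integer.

Answer: 17

Derivation:
Step 1: +4 fires, +1 burnt (F count now 4)
Step 2: +5 fires, +4 burnt (F count now 5)
Step 3: +4 fires, +5 burnt (F count now 4)
Step 4: +2 fires, +4 burnt (F count now 2)
Step 5: +2 fires, +2 burnt (F count now 2)
Step 6: +0 fires, +2 burnt (F count now 0)
Fire out after step 6
Initially T: 18, now '.': 24
Total burnt (originally-T cells now '.'): 17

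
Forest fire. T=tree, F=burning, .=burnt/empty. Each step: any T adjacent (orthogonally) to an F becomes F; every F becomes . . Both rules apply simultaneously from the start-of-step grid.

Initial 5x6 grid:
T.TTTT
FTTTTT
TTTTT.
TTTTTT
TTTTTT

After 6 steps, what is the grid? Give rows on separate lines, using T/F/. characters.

Step 1: 3 trees catch fire, 1 burn out
  F.TTTT
  .FTTTT
  FTTTT.
  TTTTTT
  TTTTTT
Step 2: 3 trees catch fire, 3 burn out
  ..TTTT
  ..FTTT
  .FTTT.
  FTTTTT
  TTTTTT
Step 3: 5 trees catch fire, 3 burn out
  ..FTTT
  ...FTT
  ..FTT.
  .FTTTT
  FTTTTT
Step 4: 5 trees catch fire, 5 burn out
  ...FTT
  ....FT
  ...FT.
  ..FTTT
  .FTTTT
Step 5: 5 trees catch fire, 5 burn out
  ....FT
  .....F
  ....F.
  ...FTT
  ..FTTT
Step 6: 3 trees catch fire, 5 burn out
  .....F
  ......
  ......
  ....FT
  ...FTT

.....F
......
......
....FT
...FTT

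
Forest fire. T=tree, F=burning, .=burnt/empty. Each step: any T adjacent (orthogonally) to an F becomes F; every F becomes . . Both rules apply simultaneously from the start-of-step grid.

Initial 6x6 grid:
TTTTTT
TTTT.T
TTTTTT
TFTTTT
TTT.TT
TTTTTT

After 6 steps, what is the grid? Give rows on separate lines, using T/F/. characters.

Step 1: 4 trees catch fire, 1 burn out
  TTTTTT
  TTTT.T
  TFTTTT
  F.FTTT
  TFT.TT
  TTTTTT
Step 2: 7 trees catch fire, 4 burn out
  TTTTTT
  TFTT.T
  F.FTTT
  ...FTT
  F.F.TT
  TFTTTT
Step 3: 7 trees catch fire, 7 burn out
  TFTTTT
  F.FT.T
  ...FTT
  ....FT
  ....TT
  F.FTTT
Step 4: 7 trees catch fire, 7 burn out
  F.FTTT
  ...F.T
  ....FT
  .....F
  ....FT
  ...FTT
Step 5: 4 trees catch fire, 7 burn out
  ...FTT
  .....T
  .....F
  ......
  .....F
  ....FT
Step 6: 3 trees catch fire, 4 burn out
  ....FT
  .....F
  ......
  ......
  ......
  .....F

....FT
.....F
......
......
......
.....F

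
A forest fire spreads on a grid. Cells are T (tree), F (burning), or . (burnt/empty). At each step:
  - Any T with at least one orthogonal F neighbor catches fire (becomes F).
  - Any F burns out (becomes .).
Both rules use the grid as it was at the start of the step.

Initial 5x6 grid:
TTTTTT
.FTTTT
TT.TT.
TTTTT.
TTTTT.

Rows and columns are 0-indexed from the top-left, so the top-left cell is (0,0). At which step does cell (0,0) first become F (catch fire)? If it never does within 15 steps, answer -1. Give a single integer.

Step 1: cell (0,0)='T' (+3 fires, +1 burnt)
Step 2: cell (0,0)='F' (+5 fires, +3 burnt)
  -> target ignites at step 2
Step 3: cell (0,0)='.' (+6 fires, +5 burnt)
Step 4: cell (0,0)='.' (+6 fires, +6 burnt)
Step 5: cell (0,0)='.' (+3 fires, +6 burnt)
Step 6: cell (0,0)='.' (+1 fires, +3 burnt)
Step 7: cell (0,0)='.' (+0 fires, +1 burnt)
  fire out at step 7

2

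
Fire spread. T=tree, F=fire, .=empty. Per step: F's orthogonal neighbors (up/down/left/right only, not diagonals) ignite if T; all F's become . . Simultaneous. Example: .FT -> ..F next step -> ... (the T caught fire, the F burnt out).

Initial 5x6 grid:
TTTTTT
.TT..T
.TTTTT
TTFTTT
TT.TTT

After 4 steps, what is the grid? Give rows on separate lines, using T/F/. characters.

Step 1: 3 trees catch fire, 1 burn out
  TTTTTT
  .TT..T
  .TFTTT
  TF.FTT
  TT.TTT
Step 2: 7 trees catch fire, 3 burn out
  TTTTTT
  .TF..T
  .F.FTT
  F...FT
  TF.FTT
Step 3: 6 trees catch fire, 7 burn out
  TTFTTT
  .F...T
  ....FT
  .....F
  F...FT
Step 4: 4 trees catch fire, 6 burn out
  TF.FTT
  .....T
  .....F
  ......
  .....F

TF.FTT
.....T
.....F
......
.....F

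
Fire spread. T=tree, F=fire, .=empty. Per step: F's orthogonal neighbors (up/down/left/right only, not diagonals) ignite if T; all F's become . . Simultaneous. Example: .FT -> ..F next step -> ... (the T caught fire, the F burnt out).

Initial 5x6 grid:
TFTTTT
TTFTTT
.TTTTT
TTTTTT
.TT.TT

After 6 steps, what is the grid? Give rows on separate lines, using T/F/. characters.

Step 1: 5 trees catch fire, 2 burn out
  F.FTTT
  TF.FTT
  .TFTTT
  TTTTTT
  .TT.TT
Step 2: 6 trees catch fire, 5 burn out
  ...FTT
  F...FT
  .F.FTT
  TTFTTT
  .TT.TT
Step 3: 6 trees catch fire, 6 burn out
  ....FT
  .....F
  ....FT
  TF.FTT
  .TF.TT
Step 4: 5 trees catch fire, 6 burn out
  .....F
  ......
  .....F
  F...FT
  .F..TT
Step 5: 2 trees catch fire, 5 burn out
  ......
  ......
  ......
  .....F
  ....FT
Step 6: 1 trees catch fire, 2 burn out
  ......
  ......
  ......
  ......
  .....F

......
......
......
......
.....F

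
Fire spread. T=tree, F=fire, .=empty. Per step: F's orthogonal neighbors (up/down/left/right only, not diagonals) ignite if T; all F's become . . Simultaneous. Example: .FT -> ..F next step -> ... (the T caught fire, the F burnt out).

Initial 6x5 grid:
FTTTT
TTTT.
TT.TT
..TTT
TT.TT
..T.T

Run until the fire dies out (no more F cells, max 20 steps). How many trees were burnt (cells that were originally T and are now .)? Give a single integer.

Answer: 18

Derivation:
Step 1: +2 fires, +1 burnt (F count now 2)
Step 2: +3 fires, +2 burnt (F count now 3)
Step 3: +3 fires, +3 burnt (F count now 3)
Step 4: +2 fires, +3 burnt (F count now 2)
Step 5: +1 fires, +2 burnt (F count now 1)
Step 6: +2 fires, +1 burnt (F count now 2)
Step 7: +3 fires, +2 burnt (F count now 3)
Step 8: +1 fires, +3 burnt (F count now 1)
Step 9: +1 fires, +1 burnt (F count now 1)
Step 10: +0 fires, +1 burnt (F count now 0)
Fire out after step 10
Initially T: 21, now '.': 27
Total burnt (originally-T cells now '.'): 18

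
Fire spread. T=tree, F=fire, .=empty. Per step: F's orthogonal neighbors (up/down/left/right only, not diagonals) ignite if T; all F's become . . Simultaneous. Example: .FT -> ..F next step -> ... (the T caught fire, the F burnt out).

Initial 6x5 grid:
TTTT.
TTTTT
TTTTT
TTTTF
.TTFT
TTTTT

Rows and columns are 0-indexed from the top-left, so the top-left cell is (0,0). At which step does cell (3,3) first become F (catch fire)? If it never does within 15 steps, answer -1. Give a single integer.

Step 1: cell (3,3)='F' (+5 fires, +2 burnt)
  -> target ignites at step 1
Step 2: cell (3,3)='.' (+6 fires, +5 burnt)
Step 3: cell (3,3)='.' (+4 fires, +6 burnt)
Step 4: cell (3,3)='.' (+5 fires, +4 burnt)
Step 5: cell (3,3)='.' (+3 fires, +5 burnt)
Step 6: cell (3,3)='.' (+2 fires, +3 burnt)
Step 7: cell (3,3)='.' (+1 fires, +2 burnt)
Step 8: cell (3,3)='.' (+0 fires, +1 burnt)
  fire out at step 8

1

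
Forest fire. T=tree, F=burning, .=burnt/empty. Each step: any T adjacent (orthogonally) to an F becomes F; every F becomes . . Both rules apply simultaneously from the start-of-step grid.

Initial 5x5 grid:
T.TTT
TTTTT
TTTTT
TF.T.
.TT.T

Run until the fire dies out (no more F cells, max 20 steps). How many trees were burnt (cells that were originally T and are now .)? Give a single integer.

Step 1: +3 fires, +1 burnt (F count now 3)
Step 2: +4 fires, +3 burnt (F count now 4)
Step 3: +3 fires, +4 burnt (F count now 3)
Step 4: +5 fires, +3 burnt (F count now 5)
Step 5: +2 fires, +5 burnt (F count now 2)
Step 6: +1 fires, +2 burnt (F count now 1)
Step 7: +0 fires, +1 burnt (F count now 0)
Fire out after step 7
Initially T: 19, now '.': 24
Total burnt (originally-T cells now '.'): 18

Answer: 18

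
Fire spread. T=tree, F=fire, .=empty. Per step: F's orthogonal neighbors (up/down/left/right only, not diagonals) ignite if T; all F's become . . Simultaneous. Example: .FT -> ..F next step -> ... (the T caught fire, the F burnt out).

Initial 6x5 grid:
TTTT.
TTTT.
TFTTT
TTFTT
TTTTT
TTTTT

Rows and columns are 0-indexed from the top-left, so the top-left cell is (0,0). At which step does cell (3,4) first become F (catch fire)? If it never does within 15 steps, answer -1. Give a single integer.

Step 1: cell (3,4)='T' (+6 fires, +2 burnt)
Step 2: cell (3,4)='F' (+9 fires, +6 burnt)
  -> target ignites at step 2
Step 3: cell (3,4)='.' (+8 fires, +9 burnt)
Step 4: cell (3,4)='.' (+3 fires, +8 burnt)
Step 5: cell (3,4)='.' (+0 fires, +3 burnt)
  fire out at step 5

2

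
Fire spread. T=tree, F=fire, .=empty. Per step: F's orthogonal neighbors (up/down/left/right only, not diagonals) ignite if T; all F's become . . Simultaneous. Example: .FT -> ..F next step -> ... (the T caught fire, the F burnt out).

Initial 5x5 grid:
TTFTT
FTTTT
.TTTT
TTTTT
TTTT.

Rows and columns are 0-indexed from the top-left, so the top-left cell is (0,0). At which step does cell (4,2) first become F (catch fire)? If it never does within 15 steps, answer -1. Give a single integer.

Step 1: cell (4,2)='T' (+5 fires, +2 burnt)
Step 2: cell (4,2)='T' (+4 fires, +5 burnt)
Step 3: cell (4,2)='T' (+4 fires, +4 burnt)
Step 4: cell (4,2)='F' (+5 fires, +4 burnt)
  -> target ignites at step 4
Step 5: cell (4,2)='.' (+3 fires, +5 burnt)
Step 6: cell (4,2)='.' (+0 fires, +3 burnt)
  fire out at step 6

4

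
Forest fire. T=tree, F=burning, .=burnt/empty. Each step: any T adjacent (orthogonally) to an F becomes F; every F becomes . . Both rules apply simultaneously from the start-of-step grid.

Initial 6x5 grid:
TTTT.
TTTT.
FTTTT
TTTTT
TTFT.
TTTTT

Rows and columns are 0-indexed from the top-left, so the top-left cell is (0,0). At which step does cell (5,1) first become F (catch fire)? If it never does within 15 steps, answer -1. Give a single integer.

Step 1: cell (5,1)='T' (+7 fires, +2 burnt)
Step 2: cell (5,1)='F' (+8 fires, +7 burnt)
  -> target ignites at step 2
Step 3: cell (5,1)='.' (+6 fires, +8 burnt)
Step 4: cell (5,1)='.' (+3 fires, +6 burnt)
Step 5: cell (5,1)='.' (+1 fires, +3 burnt)
Step 6: cell (5,1)='.' (+0 fires, +1 burnt)
  fire out at step 6

2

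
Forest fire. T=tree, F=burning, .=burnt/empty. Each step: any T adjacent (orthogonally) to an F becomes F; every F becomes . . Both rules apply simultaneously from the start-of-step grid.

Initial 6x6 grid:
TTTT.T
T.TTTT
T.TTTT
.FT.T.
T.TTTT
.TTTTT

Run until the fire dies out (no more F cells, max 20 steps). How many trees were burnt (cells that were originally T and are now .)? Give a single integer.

Answer: 26

Derivation:
Step 1: +1 fires, +1 burnt (F count now 1)
Step 2: +2 fires, +1 burnt (F count now 2)
Step 3: +4 fires, +2 burnt (F count now 4)
Step 4: +6 fires, +4 burnt (F count now 6)
Step 5: +7 fires, +6 burnt (F count now 7)
Step 6: +3 fires, +7 burnt (F count now 3)
Step 7: +2 fires, +3 burnt (F count now 2)
Step 8: +1 fires, +2 burnt (F count now 1)
Step 9: +0 fires, +1 burnt (F count now 0)
Fire out after step 9
Initially T: 27, now '.': 35
Total burnt (originally-T cells now '.'): 26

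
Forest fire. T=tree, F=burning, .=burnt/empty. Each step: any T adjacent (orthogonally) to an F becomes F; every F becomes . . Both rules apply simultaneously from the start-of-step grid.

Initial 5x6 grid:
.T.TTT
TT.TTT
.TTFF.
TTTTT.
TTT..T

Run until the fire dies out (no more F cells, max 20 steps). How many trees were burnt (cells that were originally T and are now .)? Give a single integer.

Answer: 19

Derivation:
Step 1: +5 fires, +2 burnt (F count now 5)
Step 2: +5 fires, +5 burnt (F count now 5)
Step 3: +4 fires, +5 burnt (F count now 4)
Step 4: +4 fires, +4 burnt (F count now 4)
Step 5: +1 fires, +4 burnt (F count now 1)
Step 6: +0 fires, +1 burnt (F count now 0)
Fire out after step 6
Initially T: 20, now '.': 29
Total burnt (originally-T cells now '.'): 19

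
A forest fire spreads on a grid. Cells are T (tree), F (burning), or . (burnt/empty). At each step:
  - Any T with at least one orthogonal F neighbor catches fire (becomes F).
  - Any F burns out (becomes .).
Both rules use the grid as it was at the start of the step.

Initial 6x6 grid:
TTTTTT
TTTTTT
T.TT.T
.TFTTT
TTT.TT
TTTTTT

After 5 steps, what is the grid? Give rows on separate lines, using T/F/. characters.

Step 1: 4 trees catch fire, 1 burn out
  TTTTTT
  TTTTTT
  T.FT.T
  .F.FTT
  TTF.TT
  TTTTTT
Step 2: 5 trees catch fire, 4 burn out
  TTTTTT
  TTFTTT
  T..F.T
  ....FT
  TF..TT
  TTFTTT
Step 3: 8 trees catch fire, 5 burn out
  TTFTTT
  TF.FTT
  T....T
  .....F
  F...FT
  TF.FTT
Step 4: 8 trees catch fire, 8 burn out
  TF.FTT
  F...FT
  T....F
  ......
  .....F
  F...FT
Step 5: 5 trees catch fire, 8 burn out
  F...FT
  .....F
  F.....
  ......
  ......
  .....F

F...FT
.....F
F.....
......
......
.....F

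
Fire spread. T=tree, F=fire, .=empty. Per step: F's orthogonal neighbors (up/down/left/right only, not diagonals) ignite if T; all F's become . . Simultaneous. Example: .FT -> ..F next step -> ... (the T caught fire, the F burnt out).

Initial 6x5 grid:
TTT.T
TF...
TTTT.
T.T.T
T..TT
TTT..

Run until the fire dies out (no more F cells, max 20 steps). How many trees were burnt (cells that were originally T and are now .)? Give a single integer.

Step 1: +3 fires, +1 burnt (F count now 3)
Step 2: +4 fires, +3 burnt (F count now 4)
Step 3: +3 fires, +4 burnt (F count now 3)
Step 4: +1 fires, +3 burnt (F count now 1)
Step 5: +1 fires, +1 burnt (F count now 1)
Step 6: +1 fires, +1 burnt (F count now 1)
Step 7: +1 fires, +1 burnt (F count now 1)
Step 8: +0 fires, +1 burnt (F count now 0)
Fire out after step 8
Initially T: 18, now '.': 26
Total burnt (originally-T cells now '.'): 14

Answer: 14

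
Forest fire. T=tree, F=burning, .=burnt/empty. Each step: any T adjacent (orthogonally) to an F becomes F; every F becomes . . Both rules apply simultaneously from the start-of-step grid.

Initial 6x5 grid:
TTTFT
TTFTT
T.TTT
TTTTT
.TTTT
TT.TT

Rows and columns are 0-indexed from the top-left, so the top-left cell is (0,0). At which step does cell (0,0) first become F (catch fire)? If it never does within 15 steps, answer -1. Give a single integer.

Step 1: cell (0,0)='T' (+5 fires, +2 burnt)
Step 2: cell (0,0)='T' (+5 fires, +5 burnt)
Step 3: cell (0,0)='F' (+6 fires, +5 burnt)
  -> target ignites at step 3
Step 4: cell (0,0)='.' (+4 fires, +6 burnt)
Step 5: cell (0,0)='.' (+3 fires, +4 burnt)
Step 6: cell (0,0)='.' (+2 fires, +3 burnt)
Step 7: cell (0,0)='.' (+0 fires, +2 burnt)
  fire out at step 7

3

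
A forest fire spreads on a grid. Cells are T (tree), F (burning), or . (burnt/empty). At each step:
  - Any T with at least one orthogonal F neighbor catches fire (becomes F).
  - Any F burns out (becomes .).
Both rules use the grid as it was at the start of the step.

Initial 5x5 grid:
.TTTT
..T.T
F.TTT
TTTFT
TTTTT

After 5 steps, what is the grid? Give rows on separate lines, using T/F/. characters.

Step 1: 5 trees catch fire, 2 burn out
  .TTTT
  ..T.T
  ..TFT
  FTF.F
  TTTFT
Step 2: 6 trees catch fire, 5 burn out
  .TTTT
  ..T.T
  ..F.F
  .F...
  FTF.F
Step 3: 3 trees catch fire, 6 burn out
  .TTTT
  ..F.F
  .....
  .....
  .F...
Step 4: 2 trees catch fire, 3 burn out
  .TFTF
  .....
  .....
  .....
  .....
Step 5: 2 trees catch fire, 2 burn out
  .F.F.
  .....
  .....
  .....
  .....

.F.F.
.....
.....
.....
.....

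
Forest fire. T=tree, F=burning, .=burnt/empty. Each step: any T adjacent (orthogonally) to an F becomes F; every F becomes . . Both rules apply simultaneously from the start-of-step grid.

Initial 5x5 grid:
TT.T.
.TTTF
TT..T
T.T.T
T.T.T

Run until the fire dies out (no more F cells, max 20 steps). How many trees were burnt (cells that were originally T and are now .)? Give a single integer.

Answer: 13

Derivation:
Step 1: +2 fires, +1 burnt (F count now 2)
Step 2: +3 fires, +2 burnt (F count now 3)
Step 3: +2 fires, +3 burnt (F count now 2)
Step 4: +2 fires, +2 burnt (F count now 2)
Step 5: +2 fires, +2 burnt (F count now 2)
Step 6: +1 fires, +2 burnt (F count now 1)
Step 7: +1 fires, +1 burnt (F count now 1)
Step 8: +0 fires, +1 burnt (F count now 0)
Fire out after step 8
Initially T: 15, now '.': 23
Total burnt (originally-T cells now '.'): 13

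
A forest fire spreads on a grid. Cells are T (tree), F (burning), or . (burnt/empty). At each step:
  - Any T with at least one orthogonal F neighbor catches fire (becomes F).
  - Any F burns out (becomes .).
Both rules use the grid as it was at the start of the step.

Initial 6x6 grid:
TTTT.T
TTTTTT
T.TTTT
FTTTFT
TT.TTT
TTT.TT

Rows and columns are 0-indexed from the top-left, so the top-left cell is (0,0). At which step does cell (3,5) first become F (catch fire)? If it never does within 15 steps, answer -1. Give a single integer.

Step 1: cell (3,5)='F' (+7 fires, +2 burnt)
  -> target ignites at step 1
Step 2: cell (3,5)='.' (+10 fires, +7 burnt)
Step 3: cell (3,5)='.' (+7 fires, +10 burnt)
Step 4: cell (3,5)='.' (+5 fires, +7 burnt)
Step 5: cell (3,5)='.' (+1 fires, +5 burnt)
Step 6: cell (3,5)='.' (+0 fires, +1 burnt)
  fire out at step 6

1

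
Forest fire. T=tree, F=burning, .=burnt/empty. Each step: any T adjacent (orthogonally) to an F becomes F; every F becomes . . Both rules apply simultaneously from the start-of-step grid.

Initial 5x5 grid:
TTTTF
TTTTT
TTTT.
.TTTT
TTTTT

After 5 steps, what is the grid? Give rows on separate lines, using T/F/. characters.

Step 1: 2 trees catch fire, 1 burn out
  TTTF.
  TTTTF
  TTTT.
  .TTTT
  TTTTT
Step 2: 2 trees catch fire, 2 burn out
  TTF..
  TTTF.
  TTTT.
  .TTTT
  TTTTT
Step 3: 3 trees catch fire, 2 burn out
  TF...
  TTF..
  TTTF.
  .TTTT
  TTTTT
Step 4: 4 trees catch fire, 3 burn out
  F....
  TF...
  TTF..
  .TTFT
  TTTTT
Step 5: 5 trees catch fire, 4 burn out
  .....
  F....
  TF...
  .TF.F
  TTTFT

.....
F....
TF...
.TF.F
TTTFT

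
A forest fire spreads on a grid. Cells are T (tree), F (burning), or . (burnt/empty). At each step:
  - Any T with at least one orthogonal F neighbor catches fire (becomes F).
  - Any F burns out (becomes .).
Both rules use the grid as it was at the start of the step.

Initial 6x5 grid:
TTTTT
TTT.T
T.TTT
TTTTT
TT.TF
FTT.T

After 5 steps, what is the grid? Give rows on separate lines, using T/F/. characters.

Step 1: 5 trees catch fire, 2 burn out
  TTTTT
  TTT.T
  T.TTT
  TTTTF
  FT.F.
  .FT.F
Step 2: 5 trees catch fire, 5 burn out
  TTTTT
  TTT.T
  T.TTF
  FTTF.
  .F...
  ..F..
Step 3: 5 trees catch fire, 5 burn out
  TTTTT
  TTT.F
  F.TF.
  .FF..
  .....
  .....
Step 4: 3 trees catch fire, 5 burn out
  TTTTF
  FTT..
  ..F..
  .....
  .....
  .....
Step 5: 4 trees catch fire, 3 burn out
  FTTF.
  .FF..
  .....
  .....
  .....
  .....

FTTF.
.FF..
.....
.....
.....
.....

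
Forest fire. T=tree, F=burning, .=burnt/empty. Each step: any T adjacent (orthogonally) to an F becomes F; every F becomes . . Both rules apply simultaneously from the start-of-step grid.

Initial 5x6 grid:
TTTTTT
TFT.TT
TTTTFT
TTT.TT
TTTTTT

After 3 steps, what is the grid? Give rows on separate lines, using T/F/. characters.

Step 1: 8 trees catch fire, 2 burn out
  TFTTTT
  F.F.FT
  TFTF.F
  TTT.FT
  TTTTTT
Step 2: 9 trees catch fire, 8 burn out
  F.FTFT
  .....F
  F.F...
  TFT..F
  TTTTFT
Step 3: 7 trees catch fire, 9 burn out
  ...F.F
  ......
  ......
  F.F...
  TFTF.F

...F.F
......
......
F.F...
TFTF.F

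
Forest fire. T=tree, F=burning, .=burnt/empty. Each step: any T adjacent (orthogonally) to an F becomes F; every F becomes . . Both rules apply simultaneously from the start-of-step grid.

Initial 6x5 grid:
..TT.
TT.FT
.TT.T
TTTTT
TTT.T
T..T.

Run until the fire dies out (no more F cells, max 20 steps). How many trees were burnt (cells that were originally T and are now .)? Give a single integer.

Answer: 18

Derivation:
Step 1: +2 fires, +1 burnt (F count now 2)
Step 2: +2 fires, +2 burnt (F count now 2)
Step 3: +1 fires, +2 burnt (F count now 1)
Step 4: +2 fires, +1 burnt (F count now 2)
Step 5: +1 fires, +2 burnt (F count now 1)
Step 6: +3 fires, +1 burnt (F count now 3)
Step 7: +3 fires, +3 burnt (F count now 3)
Step 8: +2 fires, +3 burnt (F count now 2)
Step 9: +2 fires, +2 burnt (F count now 2)
Step 10: +0 fires, +2 burnt (F count now 0)
Fire out after step 10
Initially T: 19, now '.': 29
Total burnt (originally-T cells now '.'): 18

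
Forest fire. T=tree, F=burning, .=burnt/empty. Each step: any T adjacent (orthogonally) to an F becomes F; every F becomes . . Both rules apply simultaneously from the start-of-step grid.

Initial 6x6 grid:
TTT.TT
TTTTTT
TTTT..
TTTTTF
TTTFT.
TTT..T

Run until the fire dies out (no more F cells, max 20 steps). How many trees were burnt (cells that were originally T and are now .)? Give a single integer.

Answer: 27

Derivation:
Step 1: +4 fires, +2 burnt (F count now 4)
Step 2: +4 fires, +4 burnt (F count now 4)
Step 3: +5 fires, +4 burnt (F count now 5)
Step 4: +5 fires, +5 burnt (F count now 5)
Step 5: +5 fires, +5 burnt (F count now 5)
Step 6: +3 fires, +5 burnt (F count now 3)
Step 7: +1 fires, +3 burnt (F count now 1)
Step 8: +0 fires, +1 burnt (F count now 0)
Fire out after step 8
Initially T: 28, now '.': 35
Total burnt (originally-T cells now '.'): 27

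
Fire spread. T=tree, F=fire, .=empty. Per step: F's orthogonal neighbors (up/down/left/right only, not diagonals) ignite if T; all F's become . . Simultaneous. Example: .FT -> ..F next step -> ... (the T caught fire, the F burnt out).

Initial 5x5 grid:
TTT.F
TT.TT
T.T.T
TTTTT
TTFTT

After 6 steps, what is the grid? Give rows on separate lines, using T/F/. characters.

Step 1: 4 trees catch fire, 2 burn out
  TTT..
  TT.TF
  T.T.T
  TTFTT
  TF.FT
Step 2: 7 trees catch fire, 4 burn out
  TTT..
  TT.F.
  T.F.F
  TF.FT
  F...F
Step 3: 2 trees catch fire, 7 burn out
  TTT..
  TT...
  T....
  F...F
  .....
Step 4: 1 trees catch fire, 2 burn out
  TTT..
  TT...
  F....
  .....
  .....
Step 5: 1 trees catch fire, 1 burn out
  TTT..
  FT...
  .....
  .....
  .....
Step 6: 2 trees catch fire, 1 burn out
  FTT..
  .F...
  .....
  .....
  .....

FTT..
.F...
.....
.....
.....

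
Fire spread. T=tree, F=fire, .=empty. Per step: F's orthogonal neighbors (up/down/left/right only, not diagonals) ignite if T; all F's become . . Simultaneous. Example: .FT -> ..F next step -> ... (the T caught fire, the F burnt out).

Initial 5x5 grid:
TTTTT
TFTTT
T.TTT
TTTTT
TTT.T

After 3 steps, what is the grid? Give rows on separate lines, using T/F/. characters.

Step 1: 3 trees catch fire, 1 burn out
  TFTTT
  F.FTT
  T.TTT
  TTTTT
  TTT.T
Step 2: 5 trees catch fire, 3 burn out
  F.FTT
  ...FT
  F.FTT
  TTTTT
  TTT.T
Step 3: 5 trees catch fire, 5 burn out
  ...FT
  ....F
  ...FT
  FTFTT
  TTT.T

...FT
....F
...FT
FTFTT
TTT.T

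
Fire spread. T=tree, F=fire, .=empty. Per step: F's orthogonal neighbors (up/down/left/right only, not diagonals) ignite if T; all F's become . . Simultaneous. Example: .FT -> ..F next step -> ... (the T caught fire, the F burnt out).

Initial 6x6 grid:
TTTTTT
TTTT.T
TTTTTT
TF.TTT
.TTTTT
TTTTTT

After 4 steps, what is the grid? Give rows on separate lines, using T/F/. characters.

Step 1: 3 trees catch fire, 1 burn out
  TTTTTT
  TTTT.T
  TFTTTT
  F..TTT
  .FTTTT
  TTTTTT
Step 2: 5 trees catch fire, 3 burn out
  TTTTTT
  TFTT.T
  F.FTTT
  ...TTT
  ..FTTT
  TFTTTT
Step 3: 7 trees catch fire, 5 burn out
  TFTTTT
  F.FT.T
  ...FTT
  ...TTT
  ...FTT
  F.FTTT
Step 4: 7 trees catch fire, 7 burn out
  F.FTTT
  ...F.T
  ....FT
  ...FTT
  ....FT
  ...FTT

F.FTTT
...F.T
....FT
...FTT
....FT
...FTT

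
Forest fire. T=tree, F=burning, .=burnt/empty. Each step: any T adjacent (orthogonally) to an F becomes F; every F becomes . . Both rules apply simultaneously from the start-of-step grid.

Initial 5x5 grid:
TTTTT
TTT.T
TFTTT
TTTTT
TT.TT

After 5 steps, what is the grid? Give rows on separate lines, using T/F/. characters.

Step 1: 4 trees catch fire, 1 burn out
  TTTTT
  TFT.T
  F.FTT
  TFTTT
  TT.TT
Step 2: 7 trees catch fire, 4 burn out
  TFTTT
  F.F.T
  ...FT
  F.FTT
  TF.TT
Step 3: 5 trees catch fire, 7 burn out
  F.FTT
  ....T
  ....F
  ...FT
  F..TT
Step 4: 4 trees catch fire, 5 burn out
  ...FT
  ....F
  .....
  ....F
  ...FT
Step 5: 2 trees catch fire, 4 burn out
  ....F
  .....
  .....
  .....
  ....F

....F
.....
.....
.....
....F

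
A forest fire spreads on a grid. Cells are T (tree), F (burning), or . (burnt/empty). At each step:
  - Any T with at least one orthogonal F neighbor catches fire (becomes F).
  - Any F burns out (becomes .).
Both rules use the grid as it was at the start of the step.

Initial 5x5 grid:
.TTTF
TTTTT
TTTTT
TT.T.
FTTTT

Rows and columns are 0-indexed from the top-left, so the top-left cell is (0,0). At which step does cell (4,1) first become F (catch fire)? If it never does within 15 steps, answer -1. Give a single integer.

Step 1: cell (4,1)='F' (+4 fires, +2 burnt)
  -> target ignites at step 1
Step 2: cell (4,1)='.' (+6 fires, +4 burnt)
Step 3: cell (4,1)='.' (+6 fires, +6 burnt)
Step 4: cell (4,1)='.' (+4 fires, +6 burnt)
Step 5: cell (4,1)='.' (+0 fires, +4 burnt)
  fire out at step 5

1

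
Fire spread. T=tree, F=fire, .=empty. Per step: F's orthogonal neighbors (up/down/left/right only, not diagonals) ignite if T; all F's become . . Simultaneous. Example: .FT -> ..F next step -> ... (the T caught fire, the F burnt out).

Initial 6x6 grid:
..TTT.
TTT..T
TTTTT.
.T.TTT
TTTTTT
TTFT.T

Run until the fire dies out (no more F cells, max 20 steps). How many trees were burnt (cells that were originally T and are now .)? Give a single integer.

Answer: 25

Derivation:
Step 1: +3 fires, +1 burnt (F count now 3)
Step 2: +3 fires, +3 burnt (F count now 3)
Step 3: +4 fires, +3 burnt (F count now 4)
Step 4: +4 fires, +4 burnt (F count now 4)
Step 5: +6 fires, +4 burnt (F count now 6)
Step 6: +2 fires, +6 burnt (F count now 2)
Step 7: +1 fires, +2 burnt (F count now 1)
Step 8: +1 fires, +1 burnt (F count now 1)
Step 9: +1 fires, +1 burnt (F count now 1)
Step 10: +0 fires, +1 burnt (F count now 0)
Fire out after step 10
Initially T: 26, now '.': 35
Total burnt (originally-T cells now '.'): 25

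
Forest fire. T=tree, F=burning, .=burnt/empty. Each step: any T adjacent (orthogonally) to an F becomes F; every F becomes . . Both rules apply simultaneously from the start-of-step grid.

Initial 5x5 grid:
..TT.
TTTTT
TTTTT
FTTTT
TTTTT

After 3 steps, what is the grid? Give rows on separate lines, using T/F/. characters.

Step 1: 3 trees catch fire, 1 burn out
  ..TT.
  TTTTT
  FTTTT
  .FTTT
  FTTTT
Step 2: 4 trees catch fire, 3 burn out
  ..TT.
  FTTTT
  .FTTT
  ..FTT
  .FTTT
Step 3: 4 trees catch fire, 4 burn out
  ..TT.
  .FTTT
  ..FTT
  ...FT
  ..FTT

..TT.
.FTTT
..FTT
...FT
..FTT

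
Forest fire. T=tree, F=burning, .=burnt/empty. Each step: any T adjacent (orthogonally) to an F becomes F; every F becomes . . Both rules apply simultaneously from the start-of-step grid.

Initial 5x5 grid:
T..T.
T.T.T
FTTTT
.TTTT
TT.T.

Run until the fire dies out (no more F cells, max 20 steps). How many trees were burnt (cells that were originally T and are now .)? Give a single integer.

Answer: 15

Derivation:
Step 1: +2 fires, +1 burnt (F count now 2)
Step 2: +3 fires, +2 burnt (F count now 3)
Step 3: +4 fires, +3 burnt (F count now 4)
Step 4: +3 fires, +4 burnt (F count now 3)
Step 5: +3 fires, +3 burnt (F count now 3)
Step 6: +0 fires, +3 burnt (F count now 0)
Fire out after step 6
Initially T: 16, now '.': 24
Total burnt (originally-T cells now '.'): 15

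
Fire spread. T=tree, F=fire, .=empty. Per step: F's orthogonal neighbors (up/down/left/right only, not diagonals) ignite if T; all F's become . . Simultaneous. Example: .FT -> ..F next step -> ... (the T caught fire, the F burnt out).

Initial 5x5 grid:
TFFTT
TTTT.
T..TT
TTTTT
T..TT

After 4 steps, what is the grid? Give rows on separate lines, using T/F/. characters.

Step 1: 4 trees catch fire, 2 burn out
  F..FT
  TFFT.
  T..TT
  TTTTT
  T..TT
Step 2: 3 trees catch fire, 4 burn out
  ....F
  F..F.
  T..TT
  TTTTT
  T..TT
Step 3: 2 trees catch fire, 3 burn out
  .....
  .....
  F..FT
  TTTTT
  T..TT
Step 4: 3 trees catch fire, 2 burn out
  .....
  .....
  ....F
  FTTFT
  T..TT

.....
.....
....F
FTTFT
T..TT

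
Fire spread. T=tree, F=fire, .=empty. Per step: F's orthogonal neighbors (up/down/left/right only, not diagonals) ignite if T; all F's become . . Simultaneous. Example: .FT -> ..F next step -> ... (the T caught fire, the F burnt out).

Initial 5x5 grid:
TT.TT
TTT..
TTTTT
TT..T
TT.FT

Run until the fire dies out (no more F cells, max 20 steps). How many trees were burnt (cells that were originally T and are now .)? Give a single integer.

Answer: 16

Derivation:
Step 1: +1 fires, +1 burnt (F count now 1)
Step 2: +1 fires, +1 burnt (F count now 1)
Step 3: +1 fires, +1 burnt (F count now 1)
Step 4: +1 fires, +1 burnt (F count now 1)
Step 5: +1 fires, +1 burnt (F count now 1)
Step 6: +2 fires, +1 burnt (F count now 2)
Step 7: +3 fires, +2 burnt (F count now 3)
Step 8: +4 fires, +3 burnt (F count now 4)
Step 9: +2 fires, +4 burnt (F count now 2)
Step 10: +0 fires, +2 burnt (F count now 0)
Fire out after step 10
Initially T: 18, now '.': 23
Total burnt (originally-T cells now '.'): 16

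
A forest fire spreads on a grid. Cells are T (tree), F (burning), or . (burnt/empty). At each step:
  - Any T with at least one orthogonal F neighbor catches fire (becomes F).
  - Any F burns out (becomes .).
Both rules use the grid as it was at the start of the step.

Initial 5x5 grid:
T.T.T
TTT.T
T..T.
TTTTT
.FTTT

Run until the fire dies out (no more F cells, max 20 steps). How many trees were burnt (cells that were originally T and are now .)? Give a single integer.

Step 1: +2 fires, +1 burnt (F count now 2)
Step 2: +3 fires, +2 burnt (F count now 3)
Step 3: +3 fires, +3 burnt (F count now 3)
Step 4: +3 fires, +3 burnt (F count now 3)
Step 5: +2 fires, +3 burnt (F count now 2)
Step 6: +1 fires, +2 burnt (F count now 1)
Step 7: +1 fires, +1 burnt (F count now 1)
Step 8: +0 fires, +1 burnt (F count now 0)
Fire out after step 8
Initially T: 17, now '.': 23
Total burnt (originally-T cells now '.'): 15

Answer: 15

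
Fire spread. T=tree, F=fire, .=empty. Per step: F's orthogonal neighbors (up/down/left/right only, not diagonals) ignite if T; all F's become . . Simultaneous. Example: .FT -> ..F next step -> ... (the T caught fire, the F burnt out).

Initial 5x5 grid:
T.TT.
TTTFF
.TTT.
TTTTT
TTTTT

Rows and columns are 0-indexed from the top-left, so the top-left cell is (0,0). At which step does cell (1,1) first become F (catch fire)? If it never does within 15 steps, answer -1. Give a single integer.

Step 1: cell (1,1)='T' (+3 fires, +2 burnt)
Step 2: cell (1,1)='F' (+4 fires, +3 burnt)
  -> target ignites at step 2
Step 3: cell (1,1)='.' (+5 fires, +4 burnt)
Step 4: cell (1,1)='.' (+4 fires, +5 burnt)
Step 5: cell (1,1)='.' (+2 fires, +4 burnt)
Step 6: cell (1,1)='.' (+1 fires, +2 burnt)
Step 7: cell (1,1)='.' (+0 fires, +1 burnt)
  fire out at step 7

2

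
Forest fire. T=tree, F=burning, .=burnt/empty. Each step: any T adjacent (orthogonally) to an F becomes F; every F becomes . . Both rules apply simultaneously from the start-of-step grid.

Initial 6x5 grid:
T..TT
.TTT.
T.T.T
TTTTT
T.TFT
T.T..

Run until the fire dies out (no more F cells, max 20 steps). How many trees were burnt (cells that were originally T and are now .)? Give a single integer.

Step 1: +3 fires, +1 burnt (F count now 3)
Step 2: +3 fires, +3 burnt (F count now 3)
Step 3: +3 fires, +3 burnt (F count now 3)
Step 4: +2 fires, +3 burnt (F count now 2)
Step 5: +4 fires, +2 burnt (F count now 4)
Step 6: +2 fires, +4 burnt (F count now 2)
Step 7: +1 fires, +2 burnt (F count now 1)
Step 8: +0 fires, +1 burnt (F count now 0)
Fire out after step 8
Initially T: 19, now '.': 29
Total burnt (originally-T cells now '.'): 18

Answer: 18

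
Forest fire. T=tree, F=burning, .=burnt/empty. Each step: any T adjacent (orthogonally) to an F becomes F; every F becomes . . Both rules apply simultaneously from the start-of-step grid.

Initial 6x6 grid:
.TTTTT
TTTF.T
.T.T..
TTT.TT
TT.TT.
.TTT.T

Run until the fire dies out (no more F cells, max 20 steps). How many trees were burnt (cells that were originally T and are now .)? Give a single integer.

Step 1: +3 fires, +1 burnt (F count now 3)
Step 2: +3 fires, +3 burnt (F count now 3)
Step 3: +4 fires, +3 burnt (F count now 4)
Step 4: +2 fires, +4 burnt (F count now 2)
Step 5: +3 fires, +2 burnt (F count now 3)
Step 6: +2 fires, +3 burnt (F count now 2)
Step 7: +1 fires, +2 burnt (F count now 1)
Step 8: +1 fires, +1 burnt (F count now 1)
Step 9: +1 fires, +1 burnt (F count now 1)
Step 10: +1 fires, +1 burnt (F count now 1)
Step 11: +1 fires, +1 burnt (F count now 1)
Step 12: +1 fires, +1 burnt (F count now 1)
Step 13: +0 fires, +1 burnt (F count now 0)
Fire out after step 13
Initially T: 24, now '.': 35
Total burnt (originally-T cells now '.'): 23

Answer: 23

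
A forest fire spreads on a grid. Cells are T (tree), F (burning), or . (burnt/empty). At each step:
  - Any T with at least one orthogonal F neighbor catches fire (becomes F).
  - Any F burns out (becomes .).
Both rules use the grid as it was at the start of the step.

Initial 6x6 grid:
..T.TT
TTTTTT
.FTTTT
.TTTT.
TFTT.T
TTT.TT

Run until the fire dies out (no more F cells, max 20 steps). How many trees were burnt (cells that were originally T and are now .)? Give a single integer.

Answer: 23

Derivation:
Step 1: +6 fires, +2 burnt (F count now 6)
Step 2: +7 fires, +6 burnt (F count now 7)
Step 3: +4 fires, +7 burnt (F count now 4)
Step 4: +3 fires, +4 burnt (F count now 3)
Step 5: +2 fires, +3 burnt (F count now 2)
Step 6: +1 fires, +2 burnt (F count now 1)
Step 7: +0 fires, +1 burnt (F count now 0)
Fire out after step 7
Initially T: 26, now '.': 33
Total burnt (originally-T cells now '.'): 23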